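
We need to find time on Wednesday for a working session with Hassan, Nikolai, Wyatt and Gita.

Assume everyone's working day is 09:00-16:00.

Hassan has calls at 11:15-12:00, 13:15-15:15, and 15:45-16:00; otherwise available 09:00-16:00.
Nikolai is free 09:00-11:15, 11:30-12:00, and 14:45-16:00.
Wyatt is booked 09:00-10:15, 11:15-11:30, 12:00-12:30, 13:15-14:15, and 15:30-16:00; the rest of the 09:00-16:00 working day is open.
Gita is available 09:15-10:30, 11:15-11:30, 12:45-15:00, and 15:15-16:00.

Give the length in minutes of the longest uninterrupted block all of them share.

15 minutes

Hassan free within 09:00–16:00: 09:00–11:15, 12:00–13:15, 15:15–15:45.
Wyatt free within 09:00–16:00: 10:15–11:15, 11:30–12:00, 12:30–13:15, 14:15–15:30.
Hassan ∩ Nikolai: 09:00–11:15, 15:15–15:45.
Hassan ∩ Nikolai ∩ Wyatt: 10:15–11:15, 15:15–15:30.
Hassan ∩ Nikolai ∩ Wyatt ∩ Gita: 10:15–10:30, 15:15–15:30.
Common window lengths: 15, 15 min; longest is 15.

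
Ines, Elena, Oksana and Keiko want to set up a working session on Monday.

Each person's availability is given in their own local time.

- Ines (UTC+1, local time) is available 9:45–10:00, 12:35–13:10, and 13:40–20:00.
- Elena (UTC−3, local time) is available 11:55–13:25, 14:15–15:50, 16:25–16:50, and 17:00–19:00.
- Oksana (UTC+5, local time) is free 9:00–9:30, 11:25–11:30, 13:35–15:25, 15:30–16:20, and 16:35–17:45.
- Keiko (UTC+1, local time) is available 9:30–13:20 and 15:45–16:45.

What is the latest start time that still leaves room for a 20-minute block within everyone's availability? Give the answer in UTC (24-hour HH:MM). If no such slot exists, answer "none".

none

Ines → UTC: 08:45–09:00, 11:35–12:10, 12:40–19:00.
Elena → UTC: 14:55–16:25, 17:15–18:50, 19:25–19:50, 20:00–22:00.
Oksana → UTC: 04:00–04:30, 06:25–06:30, 08:35–10:25, 10:30–11:20, 11:35–12:45.
Keiko → UTC: 08:30–12:20, 14:45–15:45.
Ines ∩ Elena: 14:55–16:25, 17:15–18:50.
Ines ∩ Elena ∩ Oksana: (none).
Ines ∩ Elena ∩ Oksana ∩ Keiko: (none).
Windows ≥ 20 min: (none).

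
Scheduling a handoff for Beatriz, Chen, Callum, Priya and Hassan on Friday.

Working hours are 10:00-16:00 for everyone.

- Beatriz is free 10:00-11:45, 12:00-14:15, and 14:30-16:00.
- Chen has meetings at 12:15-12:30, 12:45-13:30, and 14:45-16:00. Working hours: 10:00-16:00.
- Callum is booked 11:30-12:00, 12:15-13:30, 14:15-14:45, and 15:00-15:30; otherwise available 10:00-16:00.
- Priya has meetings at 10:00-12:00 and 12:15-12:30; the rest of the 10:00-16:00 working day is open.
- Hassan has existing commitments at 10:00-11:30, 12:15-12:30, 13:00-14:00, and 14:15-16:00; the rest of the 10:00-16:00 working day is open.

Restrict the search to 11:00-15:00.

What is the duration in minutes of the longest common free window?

Chen free within 10:00–16:00: 10:00–12:15, 12:30–12:45, 13:30–14:45.
Callum free within 10:00–16:00: 10:00–11:30, 12:00–12:15, 13:30–14:15, 14:45–15:00, 15:30–16:00.
Priya free within 10:00–16:00: 12:00–12:15, 12:30–16:00.
Hassan free within 10:00–16:00: 11:30–12:15, 12:30–13:00, 14:00–14:15.
Beatriz ∩ Chen: 10:00–11:45, 12:00–12:15, 12:30–12:45, 13:30–14:15, 14:30–14:45.
Beatriz ∩ Chen ∩ Callum: 10:00–11:30, 12:00–12:15, 13:30–14:15.
Beatriz ∩ Chen ∩ Callum ∩ Priya: 12:00–12:15, 13:30–14:15.
Beatriz ∩ Chen ∩ Callum ∩ Priya ∩ Hassan: 12:00–12:15, 14:00–14:15.
Restricted to 11:00–15:00: 12:00–12:15, 14:00–14:15.
Common window lengths: 15, 15 min; longest is 15.

15 minutes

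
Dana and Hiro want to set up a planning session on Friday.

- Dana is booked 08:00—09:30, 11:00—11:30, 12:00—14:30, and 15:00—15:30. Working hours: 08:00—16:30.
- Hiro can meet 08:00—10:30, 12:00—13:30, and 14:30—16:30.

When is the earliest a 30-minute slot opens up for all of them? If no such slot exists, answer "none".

09:30

Dana free within 08:00–16:30: 09:30–11:00, 11:30–12:00, 14:30–15:00, 15:30–16:30.
Dana ∩ Hiro: 09:30–10:30, 14:30–15:00, 15:30–16:30.
Windows ≥ 30 min: 09:30–10:30, 14:30–15:00, 15:30–16:30.
Earliest such window starts at 09:30.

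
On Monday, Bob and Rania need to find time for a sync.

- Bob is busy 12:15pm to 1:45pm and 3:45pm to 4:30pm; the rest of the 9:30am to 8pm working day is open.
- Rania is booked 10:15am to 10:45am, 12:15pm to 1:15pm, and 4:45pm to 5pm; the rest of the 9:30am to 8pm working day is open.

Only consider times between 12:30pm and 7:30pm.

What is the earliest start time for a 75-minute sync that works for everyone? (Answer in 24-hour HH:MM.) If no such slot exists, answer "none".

Bob free within 09:30–20:00: 09:30–12:15, 13:45–15:45, 16:30–20:00.
Rania free within 09:30–20:00: 09:30–10:15, 10:45–12:15, 13:15–16:45, 17:00–20:00.
Bob ∩ Rania: 09:30–10:15, 10:45–12:15, 13:45–15:45, 16:30–16:45, 17:00–20:00.
Restricted to 12:30–19:30: 13:45–15:45, 16:30–16:45, 17:00–19:30.
Windows ≥ 75 min: 13:45–15:45, 17:00–19:30.
Earliest such window starts at 13:45.

13:45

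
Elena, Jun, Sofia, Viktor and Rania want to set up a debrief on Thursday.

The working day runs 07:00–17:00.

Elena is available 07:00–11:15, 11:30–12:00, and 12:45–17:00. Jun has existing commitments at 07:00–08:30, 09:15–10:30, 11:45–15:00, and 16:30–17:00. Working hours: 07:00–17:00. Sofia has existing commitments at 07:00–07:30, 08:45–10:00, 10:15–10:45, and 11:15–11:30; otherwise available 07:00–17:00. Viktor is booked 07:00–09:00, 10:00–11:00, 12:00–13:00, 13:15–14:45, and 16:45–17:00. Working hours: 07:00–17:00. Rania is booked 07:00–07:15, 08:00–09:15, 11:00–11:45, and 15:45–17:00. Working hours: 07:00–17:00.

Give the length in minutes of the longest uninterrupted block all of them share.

45 minutes

Jun free within 07:00–17:00: 08:30–09:15, 10:30–11:45, 15:00–16:30.
Sofia free within 07:00–17:00: 07:30–08:45, 10:00–10:15, 10:45–11:15, 11:30–17:00.
Viktor free within 07:00–17:00: 09:00–10:00, 11:00–12:00, 13:00–13:15, 14:45–16:45.
Rania free within 07:00–17:00: 07:15–08:00, 09:15–11:00, 11:45–15:45.
Elena ∩ Jun: 08:30–09:15, 10:30–11:15, 11:30–11:45, 15:00–16:30.
Elena ∩ Jun ∩ Sofia: 08:30–08:45, 10:45–11:15, 11:30–11:45, 15:00–16:30.
Elena ∩ Jun ∩ Sofia ∩ Viktor: 11:00–11:15, 11:30–11:45, 15:00–16:30.
Elena ∩ Jun ∩ Sofia ∩ Viktor ∩ Rania: 15:00–15:45.
Single common window of 45 minutes.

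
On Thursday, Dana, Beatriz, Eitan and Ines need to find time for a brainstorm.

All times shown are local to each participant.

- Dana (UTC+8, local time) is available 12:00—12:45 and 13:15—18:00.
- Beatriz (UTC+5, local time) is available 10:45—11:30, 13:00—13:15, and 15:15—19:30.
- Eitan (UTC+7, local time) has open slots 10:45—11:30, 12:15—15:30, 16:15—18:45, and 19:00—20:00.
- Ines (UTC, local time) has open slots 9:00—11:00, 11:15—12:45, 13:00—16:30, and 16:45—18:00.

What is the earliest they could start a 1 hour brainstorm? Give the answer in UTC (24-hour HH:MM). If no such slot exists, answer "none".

Dana → UTC: 04:00–04:45, 05:15–10:00.
Beatriz → UTC: 05:45–06:30, 08:00–08:15, 10:15–14:30.
Eitan → UTC: 03:45–04:30, 05:15–08:30, 09:15–11:45, 12:00–13:00.
Ines → UTC: 09:00–11:00, 11:15–12:45, 13:00–16:30, 16:45–18:00.
Dana ∩ Beatriz: 05:45–06:30, 08:00–08:15.
Dana ∩ Beatriz ∩ Eitan: 05:45–06:30, 08:00–08:15.
Dana ∩ Beatriz ∩ Eitan ∩ Ines: (none).
Windows ≥ 60 min: (none).

none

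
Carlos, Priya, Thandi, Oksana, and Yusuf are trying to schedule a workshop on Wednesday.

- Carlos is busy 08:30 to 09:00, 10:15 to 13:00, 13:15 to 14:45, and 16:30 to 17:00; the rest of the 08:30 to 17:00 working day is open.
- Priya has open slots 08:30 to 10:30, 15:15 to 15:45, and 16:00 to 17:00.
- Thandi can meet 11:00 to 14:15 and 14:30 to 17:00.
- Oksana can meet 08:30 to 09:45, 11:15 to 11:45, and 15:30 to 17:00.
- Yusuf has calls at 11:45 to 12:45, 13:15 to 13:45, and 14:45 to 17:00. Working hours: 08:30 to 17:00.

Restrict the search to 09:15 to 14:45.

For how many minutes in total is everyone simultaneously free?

0 minutes

Carlos free within 08:30–17:00: 09:00–10:15, 13:00–13:15, 14:45–16:30.
Yusuf free within 08:30–17:00: 08:30–11:45, 12:45–13:15, 13:45–14:45.
Carlos ∩ Priya: 09:00–10:15, 15:15–15:45, 16:00–16:30.
Carlos ∩ Priya ∩ Thandi: 15:15–15:45, 16:00–16:30.
Carlos ∩ Priya ∩ Thandi ∩ Oksana: 15:30–15:45, 16:00–16:30.
Carlos ∩ Priya ∩ Thandi ∩ Oksana ∩ Yusuf: (none).
Restricted to 09:15–14:45: (none).
Total common minutes: 0.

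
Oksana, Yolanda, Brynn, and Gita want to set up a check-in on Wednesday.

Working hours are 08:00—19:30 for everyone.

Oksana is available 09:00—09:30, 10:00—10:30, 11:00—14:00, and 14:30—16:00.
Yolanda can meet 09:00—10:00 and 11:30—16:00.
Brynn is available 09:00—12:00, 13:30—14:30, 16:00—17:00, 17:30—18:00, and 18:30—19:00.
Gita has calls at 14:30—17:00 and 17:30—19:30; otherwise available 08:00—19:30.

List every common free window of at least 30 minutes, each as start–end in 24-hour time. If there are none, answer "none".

Gita free within 08:00–19:30: 08:00–14:30, 17:00–17:30.
Oksana ∩ Yolanda: 09:00–09:30, 11:30–14:00, 14:30–16:00.
Oksana ∩ Yolanda ∩ Brynn: 09:00–09:30, 11:30–12:00, 13:30–14:00.
Oksana ∩ Yolanda ∩ Brynn ∩ Gita: 09:00–09:30, 11:30–12:00, 13:30–14:00.
Windows ≥ 30 min: 09:00–09:30, 11:30–12:00, 13:30–14:00.

09:00–09:30, 11:30–12:00, 13:30–14:00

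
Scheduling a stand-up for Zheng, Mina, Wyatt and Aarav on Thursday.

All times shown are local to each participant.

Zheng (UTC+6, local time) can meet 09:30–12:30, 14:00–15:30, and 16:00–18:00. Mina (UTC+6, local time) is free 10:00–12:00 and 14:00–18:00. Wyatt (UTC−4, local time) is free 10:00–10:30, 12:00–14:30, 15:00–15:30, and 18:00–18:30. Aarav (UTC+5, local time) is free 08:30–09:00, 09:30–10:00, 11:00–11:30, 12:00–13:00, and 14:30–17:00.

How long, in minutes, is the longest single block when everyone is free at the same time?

0 minutes

Zheng → UTC: 03:30–06:30, 08:00–09:30, 10:00–12:00.
Mina → UTC: 04:00–06:00, 08:00–12:00.
Wyatt → UTC: 14:00–14:30, 16:00–18:30, 19:00–19:30, 22:00–22:30.
Aarav → UTC: 03:30–04:00, 04:30–05:00, 06:00–06:30, 07:00–08:00, 09:30–12:00.
Zheng ∩ Mina: 04:00–06:00, 08:00–09:30, 10:00–12:00.
Zheng ∩ Mina ∩ Wyatt: (none).
Zheng ∩ Mina ∩ Wyatt ∩ Aarav: (none).
No common window.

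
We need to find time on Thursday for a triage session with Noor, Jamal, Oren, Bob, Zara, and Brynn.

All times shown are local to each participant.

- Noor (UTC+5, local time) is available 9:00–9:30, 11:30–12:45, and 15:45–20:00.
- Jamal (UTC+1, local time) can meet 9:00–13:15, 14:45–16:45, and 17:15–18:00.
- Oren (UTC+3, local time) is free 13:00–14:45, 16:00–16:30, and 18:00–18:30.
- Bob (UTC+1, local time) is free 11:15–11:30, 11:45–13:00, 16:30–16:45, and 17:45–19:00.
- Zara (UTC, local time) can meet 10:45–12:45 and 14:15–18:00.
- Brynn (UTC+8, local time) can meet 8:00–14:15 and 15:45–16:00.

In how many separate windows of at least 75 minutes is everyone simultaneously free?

Noor → UTC: 04:00–04:30, 06:30–07:45, 10:45–15:00.
Jamal → UTC: 08:00–12:15, 13:45–15:45, 16:15–17:00.
Oren → UTC: 10:00–11:45, 13:00–13:30, 15:00–15:30.
Bob → UTC: 10:15–10:30, 10:45–12:00, 15:30–15:45, 16:45–18:00.
Zara → UTC: 10:45–12:45, 14:15–18:00.
Brynn → UTC: 00:00–06:15, 07:45–08:00.
Noor ∩ Jamal: 10:45–12:15, 13:45–15:00.
Noor ∩ Jamal ∩ Oren: 10:45–11:45.
Noor ∩ Jamal ∩ Oren ∩ Bob: 10:45–11:45.
Noor ∩ Jamal ∩ Oren ∩ Bob ∩ Zara: 10:45–11:45.
Noor ∩ Jamal ∩ Oren ∩ Bob ∩ Zara ∩ Brynn: (none).
Windows ≥ 75 min: (none).
That's 0 windows.

0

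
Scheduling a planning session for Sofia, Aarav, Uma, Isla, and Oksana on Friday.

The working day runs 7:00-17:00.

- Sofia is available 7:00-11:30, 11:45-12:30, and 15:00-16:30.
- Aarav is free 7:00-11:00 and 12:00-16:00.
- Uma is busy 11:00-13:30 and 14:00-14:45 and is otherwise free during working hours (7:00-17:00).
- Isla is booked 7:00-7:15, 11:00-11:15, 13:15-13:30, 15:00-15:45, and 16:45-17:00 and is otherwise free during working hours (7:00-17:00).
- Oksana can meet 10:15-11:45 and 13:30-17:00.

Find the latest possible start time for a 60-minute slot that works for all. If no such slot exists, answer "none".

none

Uma free within 07:00–17:00: 07:00–11:00, 13:30–14:00, 14:45–17:00.
Isla free within 07:00–17:00: 07:15–11:00, 11:15–13:15, 13:30–15:00, 15:45–16:45.
Sofia ∩ Aarav: 07:00–11:00, 12:00–12:30, 15:00–16:00.
Sofia ∩ Aarav ∩ Uma: 07:00–11:00, 15:00–16:00.
Sofia ∩ Aarav ∩ Uma ∩ Isla: 07:15–11:00, 15:45–16:00.
Sofia ∩ Aarav ∩ Uma ∩ Isla ∩ Oksana: 10:15–11:00, 15:45–16:00.
Windows ≥ 60 min: (none).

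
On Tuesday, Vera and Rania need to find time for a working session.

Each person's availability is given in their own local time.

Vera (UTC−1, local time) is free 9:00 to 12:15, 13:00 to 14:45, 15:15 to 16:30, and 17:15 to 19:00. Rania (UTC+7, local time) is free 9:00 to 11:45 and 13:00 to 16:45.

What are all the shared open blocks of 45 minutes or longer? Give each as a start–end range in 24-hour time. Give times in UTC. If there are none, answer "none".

Vera → UTC: 10:00–13:15, 14:00–15:45, 16:15–17:30, 18:15–20:00.
Rania → UTC: 02:00–04:45, 06:00–09:45.
Vera ∩ Rania: (none).
Windows ≥ 45 min: (none).

none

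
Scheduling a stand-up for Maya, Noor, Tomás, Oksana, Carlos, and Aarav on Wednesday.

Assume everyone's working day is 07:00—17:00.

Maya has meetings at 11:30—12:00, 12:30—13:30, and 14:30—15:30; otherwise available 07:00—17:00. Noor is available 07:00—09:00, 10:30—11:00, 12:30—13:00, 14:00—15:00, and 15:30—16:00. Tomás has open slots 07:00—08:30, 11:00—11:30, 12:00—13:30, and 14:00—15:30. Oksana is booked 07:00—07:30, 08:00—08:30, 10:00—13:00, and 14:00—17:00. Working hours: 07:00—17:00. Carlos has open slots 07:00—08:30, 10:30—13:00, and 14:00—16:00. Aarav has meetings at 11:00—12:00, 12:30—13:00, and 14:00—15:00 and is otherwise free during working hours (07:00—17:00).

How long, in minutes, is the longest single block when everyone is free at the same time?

Maya free within 07:00–17:00: 07:00–11:30, 12:00–12:30, 13:30–14:30, 15:30–17:00.
Oksana free within 07:00–17:00: 07:30–08:00, 08:30–10:00, 13:00–14:00.
Aarav free within 07:00–17:00: 07:00–11:00, 12:00–12:30, 13:00–14:00, 15:00–17:00.
Maya ∩ Noor: 07:00–09:00, 10:30–11:00, 14:00–14:30, 15:30–16:00.
Maya ∩ Noor ∩ Tomás: 07:00–08:30, 14:00–14:30.
Maya ∩ Noor ∩ Tomás ∩ Oksana: 07:30–08:00.
Maya ∩ Noor ∩ Tomás ∩ Oksana ∩ Carlos: 07:30–08:00.
Maya ∩ Noor ∩ Tomás ∩ Oksana ∩ Carlos ∩ Aarav: 07:30–08:00.
Single common window of 30 minutes.

30 minutes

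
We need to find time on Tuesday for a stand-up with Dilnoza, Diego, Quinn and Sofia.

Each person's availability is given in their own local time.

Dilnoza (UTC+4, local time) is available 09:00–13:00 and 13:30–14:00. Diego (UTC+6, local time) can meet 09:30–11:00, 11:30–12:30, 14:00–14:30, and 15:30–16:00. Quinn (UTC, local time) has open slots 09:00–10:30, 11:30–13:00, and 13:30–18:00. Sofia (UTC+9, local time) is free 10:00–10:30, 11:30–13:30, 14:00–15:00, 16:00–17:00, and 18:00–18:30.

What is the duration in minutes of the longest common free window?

Dilnoza → UTC: 05:00–09:00, 09:30–10:00.
Diego → UTC: 03:30–05:00, 05:30–06:30, 08:00–08:30, 09:30–10:00.
Quinn → UTC: 09:00–10:30, 11:30–13:00, 13:30–18:00.
Sofia → UTC: 01:00–01:30, 02:30–04:30, 05:00–06:00, 07:00–08:00, 09:00–09:30.
Dilnoza ∩ Diego: 05:30–06:30, 08:00–08:30, 09:30–10:00.
Dilnoza ∩ Diego ∩ Quinn: 09:30–10:00.
Dilnoza ∩ Diego ∩ Quinn ∩ Sofia: (none).
No common window.

0 minutes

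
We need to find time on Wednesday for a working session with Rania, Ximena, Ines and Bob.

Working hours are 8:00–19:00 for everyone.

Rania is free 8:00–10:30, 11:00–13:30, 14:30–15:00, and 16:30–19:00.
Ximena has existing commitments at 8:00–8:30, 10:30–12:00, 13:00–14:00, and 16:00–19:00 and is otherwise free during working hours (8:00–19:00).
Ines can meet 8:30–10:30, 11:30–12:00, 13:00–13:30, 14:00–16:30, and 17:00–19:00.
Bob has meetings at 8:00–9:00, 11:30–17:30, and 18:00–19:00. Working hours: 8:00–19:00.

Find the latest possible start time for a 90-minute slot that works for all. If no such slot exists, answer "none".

Ximena free within 08:00–19:00: 08:30–10:30, 12:00–13:00, 14:00–16:00.
Bob free within 08:00–19:00: 09:00–11:30, 17:30–18:00.
Rania ∩ Ximena: 08:30–10:30, 12:00–13:00, 14:30–15:00.
Rania ∩ Ximena ∩ Ines: 08:30–10:30, 14:30–15:00.
Rania ∩ Ximena ∩ Ines ∩ Bob: 09:00–10:30.
Windows ≥ 90 min: 09:00–10:30.
Latest start in the last window 09:00–10:30 is 10:30 − 90 min = 09:00.

09:00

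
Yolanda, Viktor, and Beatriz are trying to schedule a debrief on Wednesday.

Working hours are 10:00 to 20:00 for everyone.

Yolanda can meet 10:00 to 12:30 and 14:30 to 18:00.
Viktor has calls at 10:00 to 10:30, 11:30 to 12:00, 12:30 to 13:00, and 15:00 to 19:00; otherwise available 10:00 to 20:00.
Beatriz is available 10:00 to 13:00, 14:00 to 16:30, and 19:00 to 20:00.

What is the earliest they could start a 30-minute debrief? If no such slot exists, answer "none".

Viktor free within 10:00–20:00: 10:30–11:30, 12:00–12:30, 13:00–15:00, 19:00–20:00.
Yolanda ∩ Viktor: 10:30–11:30, 12:00–12:30, 14:30–15:00.
Yolanda ∩ Viktor ∩ Beatriz: 10:30–11:30, 12:00–12:30, 14:30–15:00.
Windows ≥ 30 min: 10:30–11:30, 12:00–12:30, 14:30–15:00.
Earliest such window starts at 10:30.

10:30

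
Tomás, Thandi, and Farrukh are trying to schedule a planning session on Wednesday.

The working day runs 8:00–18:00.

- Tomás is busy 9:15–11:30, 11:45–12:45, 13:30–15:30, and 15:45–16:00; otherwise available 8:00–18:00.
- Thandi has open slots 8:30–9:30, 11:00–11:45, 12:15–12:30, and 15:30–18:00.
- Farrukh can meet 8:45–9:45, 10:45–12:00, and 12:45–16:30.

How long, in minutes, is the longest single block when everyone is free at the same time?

Tomás free within 08:00–18:00: 08:00–09:15, 11:30–11:45, 12:45–13:30, 15:30–15:45, 16:00–18:00.
Tomás ∩ Thandi: 08:30–09:15, 11:30–11:45, 15:30–15:45, 16:00–18:00.
Tomás ∩ Thandi ∩ Farrukh: 08:45–09:15, 11:30–11:45, 15:30–15:45, 16:00–16:30.
Common window lengths: 30, 15, 15, 30 min; longest is 30.

30 minutes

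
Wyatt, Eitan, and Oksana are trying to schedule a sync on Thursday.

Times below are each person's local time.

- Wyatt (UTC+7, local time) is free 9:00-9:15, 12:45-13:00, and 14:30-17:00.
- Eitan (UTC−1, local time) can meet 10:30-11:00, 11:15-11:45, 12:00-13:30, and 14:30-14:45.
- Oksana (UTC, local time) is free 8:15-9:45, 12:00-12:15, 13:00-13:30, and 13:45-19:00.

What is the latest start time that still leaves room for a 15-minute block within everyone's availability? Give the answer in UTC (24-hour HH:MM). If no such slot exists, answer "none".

none

Wyatt → UTC: 02:00–02:15, 05:45–06:00, 07:30–10:00.
Eitan → UTC: 11:30–12:00, 12:15–12:45, 13:00–14:30, 15:30–15:45.
Oksana → UTC: 08:15–09:45, 12:00–12:15, 13:00–13:30, 13:45–19:00.
Wyatt ∩ Eitan: (none).
Wyatt ∩ Eitan ∩ Oksana: (none).
Windows ≥ 15 min: (none).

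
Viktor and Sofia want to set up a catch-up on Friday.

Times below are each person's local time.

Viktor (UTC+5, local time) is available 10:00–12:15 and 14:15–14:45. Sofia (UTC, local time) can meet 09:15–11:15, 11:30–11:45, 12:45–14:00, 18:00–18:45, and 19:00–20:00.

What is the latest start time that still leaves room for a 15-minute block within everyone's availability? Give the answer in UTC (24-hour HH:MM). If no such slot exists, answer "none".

09:30

Viktor → UTC: 05:00–07:15, 09:15–09:45.
Sofia → UTC: 09:15–11:15, 11:30–11:45, 12:45–14:00, 18:00–18:45, 19:00–20:00.
Viktor ∩ Sofia: 09:15–09:45.
Windows ≥ 15 min: 09:15–09:45.
Latest start in the last window 09:15–09:45 is 09:45 − 15 min = 09:30.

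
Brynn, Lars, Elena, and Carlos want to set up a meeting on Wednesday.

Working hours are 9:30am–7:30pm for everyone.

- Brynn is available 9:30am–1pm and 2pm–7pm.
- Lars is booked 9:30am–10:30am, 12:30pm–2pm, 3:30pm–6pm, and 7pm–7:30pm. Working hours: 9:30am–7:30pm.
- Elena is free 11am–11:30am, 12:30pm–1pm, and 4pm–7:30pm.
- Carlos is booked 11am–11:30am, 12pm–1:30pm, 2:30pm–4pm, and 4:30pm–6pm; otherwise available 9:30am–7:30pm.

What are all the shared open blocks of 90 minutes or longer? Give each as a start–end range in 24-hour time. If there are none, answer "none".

none

Lars free within 09:30–19:30: 10:30–12:30, 14:00–15:30, 18:00–19:00.
Carlos free within 09:30–19:30: 09:30–11:00, 11:30–12:00, 13:30–14:30, 16:00–16:30, 18:00–19:30.
Brynn ∩ Lars: 10:30–12:30, 14:00–15:30, 18:00–19:00.
Brynn ∩ Lars ∩ Elena: 11:00–11:30, 18:00–19:00.
Brynn ∩ Lars ∩ Elena ∩ Carlos: 18:00–19:00.
Windows ≥ 90 min: (none).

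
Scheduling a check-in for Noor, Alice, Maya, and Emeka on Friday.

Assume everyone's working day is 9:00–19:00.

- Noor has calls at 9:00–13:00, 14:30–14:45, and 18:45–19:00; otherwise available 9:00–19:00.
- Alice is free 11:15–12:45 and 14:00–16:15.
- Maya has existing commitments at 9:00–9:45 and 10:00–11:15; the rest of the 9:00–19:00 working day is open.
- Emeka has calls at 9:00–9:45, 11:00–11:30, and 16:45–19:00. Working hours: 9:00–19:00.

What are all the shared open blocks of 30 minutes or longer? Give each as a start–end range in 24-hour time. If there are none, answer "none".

Noor free within 09:00–19:00: 13:00–14:30, 14:45–18:45.
Maya free within 09:00–19:00: 09:45–10:00, 11:15–19:00.
Emeka free within 09:00–19:00: 09:45–11:00, 11:30–16:45.
Noor ∩ Alice: 14:00–14:30, 14:45–16:15.
Noor ∩ Alice ∩ Maya: 14:00–14:30, 14:45–16:15.
Noor ∩ Alice ∩ Maya ∩ Emeka: 14:00–14:30, 14:45–16:15.
Windows ≥ 30 min: 14:00–14:30, 14:45–16:15.

14:00–14:30, 14:45–16:15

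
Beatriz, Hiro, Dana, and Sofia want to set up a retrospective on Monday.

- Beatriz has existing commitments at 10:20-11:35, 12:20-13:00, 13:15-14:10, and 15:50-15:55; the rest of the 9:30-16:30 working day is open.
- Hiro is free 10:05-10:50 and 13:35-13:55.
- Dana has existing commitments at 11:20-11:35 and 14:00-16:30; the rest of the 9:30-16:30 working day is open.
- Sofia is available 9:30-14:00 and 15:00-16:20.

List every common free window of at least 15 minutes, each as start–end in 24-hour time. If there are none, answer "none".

10:05–10:20

Beatriz free within 09:30–16:30: 09:30–10:20, 11:35–12:20, 13:00–13:15, 14:10–15:50, 15:55–16:30.
Dana free within 09:30–16:30: 09:30–11:20, 11:35–14:00.
Beatriz ∩ Hiro: 10:05–10:20.
Beatriz ∩ Hiro ∩ Dana: 10:05–10:20.
Beatriz ∩ Hiro ∩ Dana ∩ Sofia: 10:05–10:20.
Windows ≥ 15 min: 10:05–10:20.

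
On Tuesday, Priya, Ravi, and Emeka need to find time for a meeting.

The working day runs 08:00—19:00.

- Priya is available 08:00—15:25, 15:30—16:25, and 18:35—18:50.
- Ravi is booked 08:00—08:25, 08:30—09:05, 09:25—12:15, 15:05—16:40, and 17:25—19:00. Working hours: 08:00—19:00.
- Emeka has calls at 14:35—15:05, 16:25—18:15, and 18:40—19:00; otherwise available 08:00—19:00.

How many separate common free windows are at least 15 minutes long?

Ravi free within 08:00–19:00: 08:25–08:30, 09:05–09:25, 12:15–15:05, 16:40–17:25.
Emeka free within 08:00–19:00: 08:00–14:35, 15:05–16:25, 18:15–18:40.
Priya ∩ Ravi: 08:25–08:30, 09:05–09:25, 12:15–15:05.
Priya ∩ Ravi ∩ Emeka: 08:25–08:30, 09:05–09:25, 12:15–14:35.
Windows ≥ 15 min: 09:05–09:25, 12:15–14:35.
That's 2 windows.

2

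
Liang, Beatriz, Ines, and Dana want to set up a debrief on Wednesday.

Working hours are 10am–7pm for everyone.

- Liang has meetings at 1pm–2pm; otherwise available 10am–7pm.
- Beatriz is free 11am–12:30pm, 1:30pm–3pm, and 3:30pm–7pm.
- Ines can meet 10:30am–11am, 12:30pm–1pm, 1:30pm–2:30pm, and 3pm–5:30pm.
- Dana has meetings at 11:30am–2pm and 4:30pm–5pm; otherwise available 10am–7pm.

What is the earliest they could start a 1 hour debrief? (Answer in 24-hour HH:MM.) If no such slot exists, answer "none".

Liang free within 10:00–19:00: 10:00–13:00, 14:00–19:00.
Dana free within 10:00–19:00: 10:00–11:30, 14:00–16:30, 17:00–19:00.
Liang ∩ Beatriz: 11:00–12:30, 14:00–15:00, 15:30–19:00.
Liang ∩ Beatriz ∩ Ines: 14:00–14:30, 15:30–17:30.
Liang ∩ Beatriz ∩ Ines ∩ Dana: 14:00–14:30, 15:30–16:30, 17:00–17:30.
Windows ≥ 60 min: 15:30–16:30.
Earliest such window starts at 15:30.

15:30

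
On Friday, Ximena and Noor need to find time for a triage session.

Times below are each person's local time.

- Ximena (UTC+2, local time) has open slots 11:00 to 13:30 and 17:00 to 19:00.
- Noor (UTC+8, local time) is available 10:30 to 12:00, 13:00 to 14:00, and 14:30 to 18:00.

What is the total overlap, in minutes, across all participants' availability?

Ximena → UTC: 09:00–11:30, 15:00–17:00.
Noor → UTC: 02:30–04:00, 05:00–06:00, 06:30–10:00.
Ximena ∩ Noor: 09:00–10:00.
Total common minutes: 60.

60 minutes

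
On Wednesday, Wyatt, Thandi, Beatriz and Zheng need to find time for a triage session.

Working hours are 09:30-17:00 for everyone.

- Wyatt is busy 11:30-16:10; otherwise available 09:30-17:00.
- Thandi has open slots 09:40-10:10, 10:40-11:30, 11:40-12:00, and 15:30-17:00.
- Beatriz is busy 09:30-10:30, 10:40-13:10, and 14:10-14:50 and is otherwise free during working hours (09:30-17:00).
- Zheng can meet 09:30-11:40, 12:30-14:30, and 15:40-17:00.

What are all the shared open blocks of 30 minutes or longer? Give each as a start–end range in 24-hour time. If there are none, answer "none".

16:10–17:00

Wyatt free within 09:30–17:00: 09:30–11:30, 16:10–17:00.
Beatriz free within 09:30–17:00: 10:30–10:40, 13:10–14:10, 14:50–17:00.
Wyatt ∩ Thandi: 09:40–10:10, 10:40–11:30, 16:10–17:00.
Wyatt ∩ Thandi ∩ Beatriz: 16:10–17:00.
Wyatt ∩ Thandi ∩ Beatriz ∩ Zheng: 16:10–17:00.
Windows ≥ 30 min: 16:10–17:00.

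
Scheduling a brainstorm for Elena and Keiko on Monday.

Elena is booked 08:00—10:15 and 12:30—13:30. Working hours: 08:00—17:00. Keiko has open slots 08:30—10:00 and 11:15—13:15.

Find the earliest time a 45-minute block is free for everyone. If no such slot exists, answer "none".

11:15

Elena free within 08:00–17:00: 10:15–12:30, 13:30–17:00.
Elena ∩ Keiko: 11:15–12:30.
Windows ≥ 45 min: 11:15–12:30.
Earliest such window starts at 11:15.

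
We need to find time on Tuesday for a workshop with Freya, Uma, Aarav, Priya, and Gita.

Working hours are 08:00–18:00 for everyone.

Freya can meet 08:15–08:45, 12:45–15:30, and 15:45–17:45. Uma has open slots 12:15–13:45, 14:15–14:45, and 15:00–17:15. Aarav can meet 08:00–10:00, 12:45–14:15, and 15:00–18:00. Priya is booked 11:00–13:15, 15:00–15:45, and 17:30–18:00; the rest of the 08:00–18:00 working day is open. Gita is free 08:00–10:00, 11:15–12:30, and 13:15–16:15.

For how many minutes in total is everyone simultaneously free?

Priya free within 08:00–18:00: 08:00–11:00, 13:15–15:00, 15:45–17:30.
Freya ∩ Uma: 12:45–13:45, 14:15–14:45, 15:00–15:30, 15:45–17:15.
Freya ∩ Uma ∩ Aarav: 12:45–13:45, 15:00–15:30, 15:45–17:15.
Freya ∩ Uma ∩ Aarav ∩ Priya: 13:15–13:45, 15:45–17:15.
Freya ∩ Uma ∩ Aarav ∩ Priya ∩ Gita: 13:15–13:45, 15:45–16:15.
Total common minutes: 30 + 30 = 60.

60 minutes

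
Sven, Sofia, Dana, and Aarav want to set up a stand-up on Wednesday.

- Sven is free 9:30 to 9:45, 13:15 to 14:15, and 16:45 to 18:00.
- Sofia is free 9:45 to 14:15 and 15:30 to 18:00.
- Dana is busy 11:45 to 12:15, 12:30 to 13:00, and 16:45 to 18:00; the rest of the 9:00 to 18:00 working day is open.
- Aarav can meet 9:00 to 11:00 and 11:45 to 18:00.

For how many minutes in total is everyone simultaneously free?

60 minutes

Dana free within 09:00–18:00: 09:00–11:45, 12:15–12:30, 13:00–16:45.
Sven ∩ Sofia: 13:15–14:15, 16:45–18:00.
Sven ∩ Sofia ∩ Dana: 13:15–14:15.
Sven ∩ Sofia ∩ Dana ∩ Aarav: 13:15–14:15.
Total common minutes: 60.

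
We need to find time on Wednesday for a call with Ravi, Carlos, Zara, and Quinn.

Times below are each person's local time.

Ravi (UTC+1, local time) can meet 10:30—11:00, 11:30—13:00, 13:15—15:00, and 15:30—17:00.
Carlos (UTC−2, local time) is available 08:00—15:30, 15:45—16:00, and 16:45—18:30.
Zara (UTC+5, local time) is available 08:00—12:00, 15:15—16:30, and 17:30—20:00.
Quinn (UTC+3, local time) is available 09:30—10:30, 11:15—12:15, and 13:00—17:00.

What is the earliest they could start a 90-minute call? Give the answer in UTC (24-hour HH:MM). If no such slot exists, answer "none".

Ravi → UTC: 09:30–10:00, 10:30–12:00, 12:15–14:00, 14:30–16:00.
Carlos → UTC: 10:00–17:30, 17:45–18:00, 18:45–20:30.
Zara → UTC: 03:00–07:00, 10:15–11:30, 12:30–15:00.
Quinn → UTC: 06:30–07:30, 08:15–09:15, 10:00–14:00.
Ravi ∩ Carlos: 10:30–12:00, 12:15–14:00, 14:30–16:00.
Ravi ∩ Carlos ∩ Zara: 10:30–11:30, 12:30–14:00, 14:30–15:00.
Ravi ∩ Carlos ∩ Zara ∩ Quinn: 10:30–11:30, 12:30–14:00.
Windows ≥ 90 min: 12:30–14:00.
Earliest such window starts at 12:30.

12:30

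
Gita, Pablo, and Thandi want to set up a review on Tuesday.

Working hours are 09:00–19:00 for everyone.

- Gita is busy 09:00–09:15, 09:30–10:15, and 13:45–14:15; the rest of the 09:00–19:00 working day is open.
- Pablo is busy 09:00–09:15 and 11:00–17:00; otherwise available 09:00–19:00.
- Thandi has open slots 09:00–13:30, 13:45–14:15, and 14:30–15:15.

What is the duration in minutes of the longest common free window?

Gita free within 09:00–19:00: 09:15–09:30, 10:15–13:45, 14:15–19:00.
Pablo free within 09:00–19:00: 09:15–11:00, 17:00–19:00.
Gita ∩ Pablo: 09:15–09:30, 10:15–11:00, 17:00–19:00.
Gita ∩ Pablo ∩ Thandi: 09:15–09:30, 10:15–11:00.
Common window lengths: 15, 45 min; longest is 45.

45 minutes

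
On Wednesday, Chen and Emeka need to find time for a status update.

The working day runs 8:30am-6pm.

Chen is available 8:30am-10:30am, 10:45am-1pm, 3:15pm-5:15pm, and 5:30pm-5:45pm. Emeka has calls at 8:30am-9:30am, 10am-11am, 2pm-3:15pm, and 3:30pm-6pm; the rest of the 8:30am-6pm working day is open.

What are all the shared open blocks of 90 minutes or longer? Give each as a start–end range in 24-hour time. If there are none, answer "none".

Emeka free within 08:30–18:00: 09:30–10:00, 11:00–14:00, 15:15–15:30.
Chen ∩ Emeka: 09:30–10:00, 11:00–13:00, 15:15–15:30.
Windows ≥ 90 min: 11:00–13:00.

11:00–13:00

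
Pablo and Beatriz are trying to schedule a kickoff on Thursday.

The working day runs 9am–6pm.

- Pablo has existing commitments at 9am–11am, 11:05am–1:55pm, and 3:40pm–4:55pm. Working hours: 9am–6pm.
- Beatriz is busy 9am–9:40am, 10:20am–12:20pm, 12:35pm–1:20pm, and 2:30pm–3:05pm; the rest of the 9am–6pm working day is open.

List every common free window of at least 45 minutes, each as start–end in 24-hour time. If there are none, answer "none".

16:55–18:00

Pablo free within 09:00–18:00: 11:00–11:05, 13:55–15:40, 16:55–18:00.
Beatriz free within 09:00–18:00: 09:40–10:20, 12:20–12:35, 13:20–14:30, 15:05–18:00.
Pablo ∩ Beatriz: 13:55–14:30, 15:05–15:40, 16:55–18:00.
Windows ≥ 45 min: 16:55–18:00.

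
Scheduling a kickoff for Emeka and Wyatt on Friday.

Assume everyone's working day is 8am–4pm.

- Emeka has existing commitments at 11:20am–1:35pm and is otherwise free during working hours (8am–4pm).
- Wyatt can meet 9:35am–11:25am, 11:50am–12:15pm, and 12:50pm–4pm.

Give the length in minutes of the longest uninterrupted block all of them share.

Emeka free within 08:00–16:00: 08:00–11:20, 13:35–16:00.
Emeka ∩ Wyatt: 09:35–11:20, 13:35–16:00.
Common window lengths: 105, 145 min; longest is 145.

145 minutes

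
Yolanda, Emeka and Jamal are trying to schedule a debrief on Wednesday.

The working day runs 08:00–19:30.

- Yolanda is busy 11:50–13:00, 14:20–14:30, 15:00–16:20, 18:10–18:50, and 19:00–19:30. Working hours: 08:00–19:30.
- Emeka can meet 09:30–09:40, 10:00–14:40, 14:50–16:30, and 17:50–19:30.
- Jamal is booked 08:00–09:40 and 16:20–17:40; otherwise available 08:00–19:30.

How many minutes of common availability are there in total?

Yolanda free within 08:00–19:30: 08:00–11:50, 13:00–14:20, 14:30–15:00, 16:20–18:10, 18:50–19:00.
Jamal free within 08:00–19:30: 09:40–16:20, 17:40–19:30.
Yolanda ∩ Emeka: 09:30–09:40, 10:00–11:50, 13:00–14:20, 14:30–14:40, 14:50–15:00, 16:20–16:30, 17:50–18:10, 18:50–19:00.
Yolanda ∩ Emeka ∩ Jamal: 10:00–11:50, 13:00–14:20, 14:30–14:40, 14:50–15:00, 17:50–18:10, 18:50–19:00.
Total common minutes: 110 + 80 + 10 + 10 + 20 + 10 = 240.

240 minutes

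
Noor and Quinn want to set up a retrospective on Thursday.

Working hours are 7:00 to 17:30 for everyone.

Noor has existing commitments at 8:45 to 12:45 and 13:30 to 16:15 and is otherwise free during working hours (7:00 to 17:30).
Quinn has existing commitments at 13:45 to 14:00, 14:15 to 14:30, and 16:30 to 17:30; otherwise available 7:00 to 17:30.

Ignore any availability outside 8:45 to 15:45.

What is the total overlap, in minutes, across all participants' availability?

45 minutes

Noor free within 07:00–17:30: 07:00–08:45, 12:45–13:30, 16:15–17:30.
Quinn free within 07:00–17:30: 07:00–13:45, 14:00–14:15, 14:30–16:30.
Noor ∩ Quinn: 07:00–08:45, 12:45–13:30, 16:15–16:30.
Restricted to 08:45–15:45: 12:45–13:30.
Total common minutes: 45.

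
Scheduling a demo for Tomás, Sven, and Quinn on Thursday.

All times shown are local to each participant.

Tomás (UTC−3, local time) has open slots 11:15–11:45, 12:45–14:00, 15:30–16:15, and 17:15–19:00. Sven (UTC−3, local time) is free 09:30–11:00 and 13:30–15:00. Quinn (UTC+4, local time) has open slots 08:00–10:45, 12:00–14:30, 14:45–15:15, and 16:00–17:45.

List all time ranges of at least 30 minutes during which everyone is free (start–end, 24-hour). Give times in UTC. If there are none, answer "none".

none

Tomás → UTC: 14:15–14:45, 15:45–17:00, 18:30–19:15, 20:15–22:00.
Sven → UTC: 12:30–14:00, 16:30–18:00.
Quinn → UTC: 04:00–06:45, 08:00–10:30, 10:45–11:15, 12:00–13:45.
Tomás ∩ Sven: 16:30–17:00.
Tomás ∩ Sven ∩ Quinn: (none).
Windows ≥ 30 min: (none).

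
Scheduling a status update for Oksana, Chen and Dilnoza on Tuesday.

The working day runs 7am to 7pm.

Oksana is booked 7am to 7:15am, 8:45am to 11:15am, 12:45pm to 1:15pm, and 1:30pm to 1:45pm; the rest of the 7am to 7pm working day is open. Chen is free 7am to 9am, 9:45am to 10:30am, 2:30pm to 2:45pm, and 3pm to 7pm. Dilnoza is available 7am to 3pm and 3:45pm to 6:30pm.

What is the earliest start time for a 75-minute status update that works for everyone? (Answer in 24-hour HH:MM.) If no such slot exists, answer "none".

Oksana free within 07:00–19:00: 07:15–08:45, 11:15–12:45, 13:15–13:30, 13:45–19:00.
Oksana ∩ Chen: 07:15–08:45, 14:30–14:45, 15:00–19:00.
Oksana ∩ Chen ∩ Dilnoza: 07:15–08:45, 14:30–14:45, 15:45–18:30.
Windows ≥ 75 min: 07:15–08:45, 15:45–18:30.
Earliest such window starts at 07:15.

07:15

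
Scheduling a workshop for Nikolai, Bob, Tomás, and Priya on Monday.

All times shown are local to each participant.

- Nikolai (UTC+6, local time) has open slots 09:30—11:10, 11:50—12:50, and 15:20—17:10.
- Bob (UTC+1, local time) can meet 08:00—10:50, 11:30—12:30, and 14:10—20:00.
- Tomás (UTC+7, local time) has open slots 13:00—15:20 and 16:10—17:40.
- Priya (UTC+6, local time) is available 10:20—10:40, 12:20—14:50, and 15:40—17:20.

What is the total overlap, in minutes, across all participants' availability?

20 minutes

Nikolai → UTC: 03:30–05:10, 05:50–06:50, 09:20–11:10.
Bob → UTC: 07:00–09:50, 10:30–11:30, 13:10–19:00.
Tomás → UTC: 06:00–08:20, 09:10–10:40.
Priya → UTC: 04:20–04:40, 06:20–08:50, 09:40–11:20.
Nikolai ∩ Bob: 09:20–09:50, 10:30–11:10.
Nikolai ∩ Bob ∩ Tomás: 09:20–09:50, 10:30–10:40.
Nikolai ∩ Bob ∩ Tomás ∩ Priya: 09:40–09:50, 10:30–10:40.
Total common minutes: 10 + 10 = 20.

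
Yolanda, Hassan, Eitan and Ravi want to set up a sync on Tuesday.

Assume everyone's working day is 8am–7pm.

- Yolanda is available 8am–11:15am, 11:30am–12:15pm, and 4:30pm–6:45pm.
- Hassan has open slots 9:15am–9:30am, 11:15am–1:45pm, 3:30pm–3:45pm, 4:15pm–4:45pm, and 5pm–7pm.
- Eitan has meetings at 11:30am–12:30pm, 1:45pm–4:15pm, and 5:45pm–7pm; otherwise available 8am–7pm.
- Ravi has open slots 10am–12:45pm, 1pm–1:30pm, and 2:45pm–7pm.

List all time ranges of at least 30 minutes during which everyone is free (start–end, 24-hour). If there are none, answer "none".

Eitan free within 08:00–19:00: 08:00–11:30, 12:30–13:45, 16:15–17:45.
Yolanda ∩ Hassan: 09:15–09:30, 11:30–12:15, 16:30–16:45, 17:00–18:45.
Yolanda ∩ Hassan ∩ Eitan: 09:15–09:30, 16:30–16:45, 17:00–17:45.
Yolanda ∩ Hassan ∩ Eitan ∩ Ravi: 16:30–16:45, 17:00–17:45.
Windows ≥ 30 min: 17:00–17:45.

17:00–17:45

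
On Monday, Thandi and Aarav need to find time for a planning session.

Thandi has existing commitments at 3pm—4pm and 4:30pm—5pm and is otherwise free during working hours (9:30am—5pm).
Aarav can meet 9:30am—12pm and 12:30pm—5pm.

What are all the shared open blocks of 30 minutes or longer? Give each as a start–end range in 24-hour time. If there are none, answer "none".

09:30–12:00, 12:30–15:00, 16:00–16:30

Thandi free within 09:30–17:00: 09:30–15:00, 16:00–16:30.
Thandi ∩ Aarav: 09:30–12:00, 12:30–15:00, 16:00–16:30.
Windows ≥ 30 min: 09:30–12:00, 12:30–15:00, 16:00–16:30.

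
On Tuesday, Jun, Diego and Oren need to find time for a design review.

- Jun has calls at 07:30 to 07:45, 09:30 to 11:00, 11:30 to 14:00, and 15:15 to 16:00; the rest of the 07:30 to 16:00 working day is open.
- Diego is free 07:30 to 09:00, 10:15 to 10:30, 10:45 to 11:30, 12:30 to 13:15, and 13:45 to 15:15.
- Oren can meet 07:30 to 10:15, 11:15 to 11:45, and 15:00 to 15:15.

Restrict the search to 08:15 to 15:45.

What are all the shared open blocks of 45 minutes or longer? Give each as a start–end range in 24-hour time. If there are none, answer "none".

08:15–09:00

Jun free within 07:30–16:00: 07:45–09:30, 11:00–11:30, 14:00–15:15.
Jun ∩ Diego: 07:45–09:00, 11:00–11:30, 14:00–15:15.
Jun ∩ Diego ∩ Oren: 07:45–09:00, 11:15–11:30, 15:00–15:15.
Restricted to 08:15–15:45: 08:15–09:00, 11:15–11:30, 15:00–15:15.
Windows ≥ 45 min: 08:15–09:00.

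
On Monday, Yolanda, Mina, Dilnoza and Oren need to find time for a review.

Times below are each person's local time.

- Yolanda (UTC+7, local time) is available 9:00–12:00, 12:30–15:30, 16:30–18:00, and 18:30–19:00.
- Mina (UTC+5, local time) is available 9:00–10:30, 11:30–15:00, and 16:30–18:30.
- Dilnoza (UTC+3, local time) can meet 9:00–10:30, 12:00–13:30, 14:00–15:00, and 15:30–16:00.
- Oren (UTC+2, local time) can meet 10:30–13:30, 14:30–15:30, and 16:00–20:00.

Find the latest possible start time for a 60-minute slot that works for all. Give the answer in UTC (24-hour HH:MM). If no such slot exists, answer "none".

none

Yolanda → UTC: 02:00–05:00, 05:30–08:30, 09:30–11:00, 11:30–12:00.
Mina → UTC: 04:00–05:30, 06:30–10:00, 11:30–13:30.
Dilnoza → UTC: 06:00–07:30, 09:00–10:30, 11:00–12:00, 12:30–13:00.
Oren → UTC: 08:30–11:30, 12:30–13:30, 14:00–18:00.
Yolanda ∩ Mina: 04:00–05:00, 06:30–08:30, 09:30–10:00, 11:30–12:00.
Yolanda ∩ Mina ∩ Dilnoza: 06:30–07:30, 09:30–10:00, 11:30–12:00.
Yolanda ∩ Mina ∩ Dilnoza ∩ Oren: 09:30–10:00.
Windows ≥ 60 min: (none).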